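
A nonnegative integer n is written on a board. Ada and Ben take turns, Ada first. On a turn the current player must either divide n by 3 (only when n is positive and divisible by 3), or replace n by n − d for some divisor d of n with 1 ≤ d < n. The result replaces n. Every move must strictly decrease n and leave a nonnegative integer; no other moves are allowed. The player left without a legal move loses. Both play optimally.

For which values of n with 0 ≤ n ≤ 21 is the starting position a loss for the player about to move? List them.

0, 1, 4, 7, 9, 11, 13, 15, 17, 19

Positions with no move are L. A position that does have a move is losing for the player to move precisely when every available move leads to a winning position for the opponent. Fill in the labels:
n=0: no move → L
n=1: no move → L
n=2: can move to 1, which is L ⇒ W
n=3: can move to 1, which is L ⇒ W
n=4: moves to 2(W), 3(W); every one is W ⇒ L
n=5: can move to 4, which is L ⇒ W
n=6: can move to 4, which is L ⇒ W
n=7: the only move is to 6(W), a W ⇒ L
n=8: can move to 4, which is L ⇒ W
n=9: moves to 3(W), 6(W), 8(W); every one is W ⇒ L
n=10: can move to 9, which is L ⇒ W
n=11: the only move is to 10(W), a W ⇒ L
n=12: can move to 4, which is L ⇒ W
n=13: the only move is to 12(W), a W ⇒ L
n=14: can move to 7, which is L ⇒ W
n=15: moves to 5(W), 10(W), 12(W), 14(W); every one is W ⇒ L
n=16: can move to 15, which is L ⇒ W
n=17: the only move is to 16(W), a W ⇒ L
n=18: can move to 9, which is L ⇒ W
n=19: the only move is to 18(W), a W ⇒ L
n=20: can move to 15, which is L ⇒ W
n=21: can move to 7, which is L ⇒ W
The losing starting values of n are exactly the entries labelled L in this table (10 of them).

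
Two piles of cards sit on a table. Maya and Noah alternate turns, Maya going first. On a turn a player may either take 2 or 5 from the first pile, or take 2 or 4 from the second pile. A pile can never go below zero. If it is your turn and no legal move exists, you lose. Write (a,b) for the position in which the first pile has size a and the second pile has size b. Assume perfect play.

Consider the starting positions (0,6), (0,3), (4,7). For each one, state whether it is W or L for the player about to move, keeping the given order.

Classify positions by backward induction: terminal positions (no move available) are L. From any other position, the mover wins iff some move reaches an L.
No move ever increases a pile, so every position that can arise here has a ≤ 4 and b ≤ 7; it is enough to label the cells with 0 ≤ a ≤ 4 and 0 ≤ b ≤ 7.
Every move lowers a or b (never raises either), so fill the grid row by row in increasing a, and left to right within a row: each cell's successors are then already labelled.
      b=0  b=1  b=2  b=3  b=4  b=5  b=6  b=7
a=0:    L    L    W    W    W    W    L    L
a=1:    L    L    W    W    W    W    L    L
a=2:    W    W    L    L    W    W    W    W
a=3:    W    W    L    L    W    W    W    W
a=4:    L    L    W    W    W    W    L    L
Cells with no legal move (terminal, hence L): (0,0), (0,1), (1,0), (1,1).
The remaining L cells, each justified by listing all of its moves:
(0,6): L (options (0,4)(W), (0,2)(W) are all W)
(0,7): L (options (0,5)(W), (0,3)(W) are all W)
(1,6): L (options (1,4)(W), (1,2)(W) are all W)
(1,7): L (options (1,5)(W), (1,3)(W) are all W)
(2,2): L (options (0,2)(W), (2,0)(W) are all W)
(2,3): L (options (0,3)(W), (2,1)(W) are all W)
(3,2): L (options (1,2)(W), (3,0)(W) are all W)
(3,3): L (options (1,3)(W), (3,1)(W) are all W)
(4,0): L (sole option (2,0)(W) is W)
(4,1): L (sole option (2,1)(W) is W)
(4,6): L (options (2,6)(W), (4,4)(W), (4,2)(W) are all W)
(4,7): L (options (2,7)(W), (4,5)(W), (4,3)(W) are all W)
Every other cell has at least one move into one of the L cells above, so it is W.
(0,6): one of the L cells justified above, so L
(0,3): the move to (0,1) reaches an L cell, so W
(4,7): one of the L cells justified above, so L

(0,6): L, (0,3): W, (4,7): L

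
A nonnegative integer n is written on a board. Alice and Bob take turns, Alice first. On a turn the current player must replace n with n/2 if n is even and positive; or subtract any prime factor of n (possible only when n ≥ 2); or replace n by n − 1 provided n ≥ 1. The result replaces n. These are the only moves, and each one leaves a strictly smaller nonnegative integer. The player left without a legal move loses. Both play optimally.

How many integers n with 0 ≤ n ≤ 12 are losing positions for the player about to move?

3

Label each position W (a win for the player to move) or L (a loss). A position with no legal move is L; any other position is W exactly when some move reaches an L, and L when every move reaches a W.
n=0: no move → L
n=1: W (go to 0, an L position)
n=2: W (go to 0, an L position)
n=3: W (go to 0, an L position)
n=4: L (options 2(W), 3(W) are all W)
n=5: W (go to 0, an L position)
n=6: W (go to 4, an L position)
n=7: W (go to 0, an L position)
n=8: W (go to 4, an L position)
n=9: L (options 6(W), 8(W) are all W)
n=10: W (go to 9, an L position)
n=11: W (go to 0, an L position)
n=12: W (go to 9, an L position)
L entries with 0 ≤ n ≤ 12: n = 0, 4, 9; that makes 3.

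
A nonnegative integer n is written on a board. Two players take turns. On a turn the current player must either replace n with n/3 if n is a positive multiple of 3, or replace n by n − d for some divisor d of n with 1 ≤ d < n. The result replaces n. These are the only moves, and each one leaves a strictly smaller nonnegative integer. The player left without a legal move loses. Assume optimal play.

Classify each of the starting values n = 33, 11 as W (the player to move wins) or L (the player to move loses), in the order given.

33: W, 11: L

Compute win/loss labels from the base case upward. A position with no move is L. Any other position is W if it can reach an L in one move, else L.
n=0: no move → L
n=1: no move → L
n=2: reaches L-position 1 → W
n=3: reaches L-position 1 → W
n=4: only reaches 2(W), 3(W), all W → L
n=5: reaches L-position 4 → W
n=6: reaches L-position 4 → W
n=7: only reaches 6(W), which is W → L
n=8: reaches L-position 4 → W
n=9: only reaches 3(W), 6(W), 8(W), all W → L
n=10: reaches L-position 9 → W
n=11: only reaches 10(W), which is W → L
n=12: reaches L-position 4 → W
n=13: only reaches 12(W), which is W → L
n=14: reaches L-position 7 → W
n=15: only reaches 5(W), 10(W), 12(W), 14(W), all W → L
n=16: reaches L-position 15 → W
n=17: only reaches 16(W), which is W → L
n=18: reaches L-position 9 → W
n=19: only reaches 18(W), which is W → L
n=20: reaches L-position 15 → W
n=21: reaches L-position 7 → W
n=22: reaches L-position 11 → W
n=23: only reaches 22(W), which is W → L
n=24: reaches L-position 23 → W
n=25: only reaches 20(W), 24(W), all W → L
n=26: reaches L-position 13 → W
n=27: reaches L-position 9 → W
n=28: only reaches 14(W), 21(W), 24(W), 26(W), 27(W), all W → L
n=29: reaches L-position 28 → W
n=30: reaches L-position 15 → W
n=31: only reaches 30(W), which is W → L
n=32: reaches L-position 28 → W
n=33: reaches L-position 11 → W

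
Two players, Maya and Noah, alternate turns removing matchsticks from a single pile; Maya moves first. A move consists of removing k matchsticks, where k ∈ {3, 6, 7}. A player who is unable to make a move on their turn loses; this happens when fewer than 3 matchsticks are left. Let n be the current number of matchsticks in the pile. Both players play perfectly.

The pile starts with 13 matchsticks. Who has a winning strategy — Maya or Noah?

Label each position W (a win for the player to move) or L (a loss). A position with no legal move is L; any other position is W exactly when some move reaches an L, and L when every move reaches a W.
n=0: no move → L
n=1: no move → L
n=2: no move → L
n=3: →0(L), so W
n=4: →1(L), so W
n=5: →2(L), so W
n=6: →0(L), so W
n=7: →1(L), so W
n=8: →2(L), so W
n=9: →2(L), so W
n=10: →7(W), 4(W), 3(W) — all W, so L
n=11: →8(W), 5(W), 4(W) — all W, so L
n=12: →9(W), 6(W), 5(W) — all W, so L
n=13: →10(L), so W
From 13 Maya can remove 3, leaving 10, reaching an L position.

Maya wins.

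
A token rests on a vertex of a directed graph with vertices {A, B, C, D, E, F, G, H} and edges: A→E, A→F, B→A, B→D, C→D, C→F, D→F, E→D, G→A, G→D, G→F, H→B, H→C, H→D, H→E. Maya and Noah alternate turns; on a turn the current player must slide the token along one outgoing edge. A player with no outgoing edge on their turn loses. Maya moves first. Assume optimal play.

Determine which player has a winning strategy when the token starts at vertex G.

Maya wins.

Build the W/L table. Terminal = L. A non-terminal position is W if it has a move to some L; otherwise it is L.
Every edge goes from a vertex to one that appears earlier in the order F, D, E, C, A, G, B, H, so processing vertices in that order labels each vertex after all of its successors.
F: no outgoing edge → L
D: →F(L), so W
E: →D(W) only, which is W, so L
C: →F(L), so W
A: →E(L), so W
G: →F(L), so W
B: →A(W), D(W) — all W, so L
H: →B(L), so W
From G Maya can move to F, reaching an L position.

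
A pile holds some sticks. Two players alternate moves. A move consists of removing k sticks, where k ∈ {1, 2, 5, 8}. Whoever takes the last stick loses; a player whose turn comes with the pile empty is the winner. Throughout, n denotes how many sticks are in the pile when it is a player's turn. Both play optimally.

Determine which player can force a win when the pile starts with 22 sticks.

Use the standard recursion: the mover wins at a terminal position; elsewhere, the mover wins exactly when some move hands the opponent an L position.
n=0: no move; the opponent has just taken the last stick and therefore loses → W
n=1: the only move is to 0(W), a W ⇒ L
n=2: can move to 1, which is L ⇒ W
n=3: can move to 1, which is L ⇒ W
n=4: moves to 3(W), 2(W); every one is W ⇒ L
n=5: can move to 4, which is L ⇒ W
n=6: can move to 4, which is L ⇒ W
n=7: moves to 6(W), 5(W), 2(W); every one is W ⇒ L
n=8: can move to 7, which is L ⇒ W
n=9: can move to 7, which is L ⇒ W
n=10: moves to 9(W), 8(W), 5(W), 2(W); every one is W ⇒ L
n=11: can move to 10, which is L ⇒ W
n=12: can move to 10, which is L ⇒ W
n=13: moves to 12(W), 11(W), 8(W), 5(W); every one is W ⇒ L
n=14: can move to 13, which is L ⇒ W
n=15: can move to 13, which is L ⇒ W
n=16: moves to 15(W), 14(W), 11(W), 8(W); every one is W ⇒ L
n=17: can move to 16, which is L ⇒ W
n=18: can move to 16, which is L ⇒ W
n=19: moves to 18(W), 17(W), 14(W), 11(W); every one is W ⇒ L
n=20: can move to 19, which is L ⇒ W
n=21: can move to 19, which is L ⇒ W
n=22: moves to 21(W), 20(W), 17(W), 14(W); every one is W ⇒ L
Every move from 22 reaches a W position, so the mover loses.

The second player wins.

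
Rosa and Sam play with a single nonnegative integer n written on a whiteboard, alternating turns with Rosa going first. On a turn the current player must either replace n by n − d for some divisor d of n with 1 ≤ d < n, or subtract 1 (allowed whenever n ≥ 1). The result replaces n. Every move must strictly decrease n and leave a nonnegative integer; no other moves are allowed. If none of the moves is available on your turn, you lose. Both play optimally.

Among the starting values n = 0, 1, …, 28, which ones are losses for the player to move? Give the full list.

0, 2, 5, 7, 9, 11, 13, 15, 17, 19, 21, 23, 25, 27

Build the W/L table. Terminal = L. A non-terminal position is W if it has a move to some L; otherwise it is L.
n=0: no move → L
n=1: →0(L), so W
n=2: →1(W) only, which is W, so L
n=3: →2(L), so W
n=4: →2(L), so W
n=5: →4(W) only, which is W, so L
n=6: →5(L), so W
n=7: →6(W) only, which is W, so L
n=8: →7(L), so W
n=9: →6(W), 8(W) — all W, so L
n=10: →5(L), so W
n=11: →10(W) only, which is W, so L
n=12: →9(L), so W
n=13: →12(W) only, which is W, so L
n=14: →7(L), so W
n=15: →10(W), 12(W), 14(W) — all W, so L
n=16: →15(L), so W
n=17: →16(W) only, which is W, so L
n=18: →9(L), so W
n=19: →18(W) only, which is W, so L
n=20: →15(L), so W
n=21: →14(W), 18(W), 20(W) — all W, so L
n=22: →11(L), so W
n=23: →22(W) only, which is W, so L
n=24: →21(L), so W
n=25: →20(W), 24(W) — all W, so L
n=26: →13(L), so W
n=27: →18(W), 24(W), 26(W) — all W, so L
n=28: →21(L), so W
Reading off the rows marked L gives the requested list; there are 14 such values of n.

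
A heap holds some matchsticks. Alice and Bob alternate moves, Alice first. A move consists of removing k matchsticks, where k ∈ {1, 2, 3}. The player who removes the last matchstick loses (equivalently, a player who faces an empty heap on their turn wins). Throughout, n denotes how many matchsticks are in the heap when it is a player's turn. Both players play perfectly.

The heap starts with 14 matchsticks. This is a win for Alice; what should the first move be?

Remove 1, leaving 13.

Build the W/L table. Terminal = W. A non-terminal position is W if it has a move to some L; otherwise it is L.
n=0: no move; the opponent has just taken the last matchstick and therefore loses → W
n=1: →0(W) only, which is W, so L
n=2: →1(L), so W
n=3: →1(L), so W
n=4: →1(L), so W
n=5: →4(W), 3(W), 2(W) — all W, so L
n=6: →5(L), so W
n=7: →5(L), so W
n=8: →5(L), so W
n=9: →8(W), 7(W), 6(W) — all W, so L
n=10: →9(L), so W
n=11: →9(L), so W
n=12: →9(L), so W
n=13: →12(W), 11(W), 10(W) — all W, so L
n=14: →13(L), so W
From 14, the L positions reachable in one move are: 13.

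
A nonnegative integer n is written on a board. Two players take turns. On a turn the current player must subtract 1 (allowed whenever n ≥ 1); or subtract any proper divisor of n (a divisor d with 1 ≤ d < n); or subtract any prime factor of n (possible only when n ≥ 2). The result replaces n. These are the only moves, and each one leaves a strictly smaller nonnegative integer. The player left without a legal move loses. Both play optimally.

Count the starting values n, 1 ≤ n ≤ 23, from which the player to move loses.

4

Compute win/loss labels from the base case upward. A position with no move is L. Any other position is W if it can reach an L in one move, else L.
n=0: no move → L
n=1: W (go to 0, an L position)
n=2: W (go to 0, an L position)
n=3: W (go to 0, an L position)
n=4: L (options 2(W), 3(W) are all W)
n=5: W (go to 0, an L position)
n=6: W (go to 4, an L position)
n=7: W (go to 0, an L position)
n=8: W (go to 4, an L position)
n=9: L (options 6(W), 8(W) are all W)
n=10: W (go to 9, an L position)
n=11: W (go to 0, an L position)
n=12: W (go to 9, an L position)
n=13: W (go to 0, an L position)
n=14: L (options 7(W), 12(W), 13(W) are all W)
n=15: W (go to 14, an L position)
n=16: W (go to 14, an L position)
n=17: W (go to 0, an L position)
n=18: W (go to 9, an L position)
n=19: W (go to 0, an L position)
n=20: L (options 10(W), 15(W), 16(W), 18(W), 19(W) are all W)
n=21: W (go to 14, an L position)
n=22: W (go to 20, an L position)
n=23: W (go to 0, an L position)
L entries with 1 ≤ n ≤ 23 (n=0 is outside the asked range and is not counted): n = 4, 9, 14, 20; that makes 4.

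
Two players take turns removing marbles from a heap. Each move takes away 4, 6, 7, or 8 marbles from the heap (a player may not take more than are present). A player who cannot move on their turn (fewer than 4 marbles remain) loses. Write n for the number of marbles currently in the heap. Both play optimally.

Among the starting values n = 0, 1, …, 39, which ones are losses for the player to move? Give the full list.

0, 1, 2, 3, 12, 13, 14, 15, 24, 25, 26, 27, 36, 37, 38, 39

Classify positions by backward induction: terminal positions (no move available) are L. From any other position, the mover wins iff some move reaches an L.
n=0: no move → L
n=1: no move → L
n=2: no move → L
n=3: no move → L
n=4: →0(L), so W
n=5: →1(L), so W
n=6: →2(L), so W
n=7: →3(L), so W
n=8: →2(L), so W
n=9: →3(L), so W
n=10: →3(L), so W
n=11: →3(L), so W
n=12: →8(W), 6(W), 5(W), 4(W) — all W, so L
n=13: →9(W), 7(W), 6(W), 5(W) — all W, so L
n=14: →10(W), 8(W), 7(W), 6(W) — all W, so L
n=15: →11(W), 9(W), 8(W), 7(W) — all W, so L
n=16: →12(L), so W
n=17: →13(L), so W
n=18: →14(L), so W
n=19: →15(L), so W
n=20: →14(L), so W
n=21: →15(L), so W
n=22: →15(L), so W
n=23: →15(L), so W
n=24: →20(W), 18(W), 17(W), 16(W) — all W, so L
n=25: →21(W), 19(W), 18(W), 17(W) — all W, so L
n=26: →22(W), 20(W), 19(W), 18(W) — all W, so L
n=27: →23(W), 21(W), 20(W), 19(W) — all W, so L
n=28: →24(L), so W
n=29: →25(L), so W
n=30: →26(L), so W
n=31: →27(L), so W
n=32: →26(L), so W
n=33: →27(L), so W
n=34: →27(L), so W
n=35: →27(L), so W
n=36: →32(W), 30(W), 29(W), 28(W) — all W, so L
n=37: →33(W), 31(W), 30(W), 29(W) — all W, so L
n=38: →34(W), 32(W), 31(W), 30(W) — all W, so L
n=39: →35(W), 33(W), 32(W), 31(W) — all W, so L
Reading off the rows marked L gives the requested list; there are 16 such values of n.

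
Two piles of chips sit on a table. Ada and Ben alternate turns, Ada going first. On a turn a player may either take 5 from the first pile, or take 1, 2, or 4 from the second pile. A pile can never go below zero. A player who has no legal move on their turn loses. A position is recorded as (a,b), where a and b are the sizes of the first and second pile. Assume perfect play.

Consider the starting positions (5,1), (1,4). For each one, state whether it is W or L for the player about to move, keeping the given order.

(5,1): L, (1,4): W

Classify positions by backward induction: terminal positions (no move available) are L. From any other position, the mover wins iff some move reaches an L.
No move ever increases a pile, so every position that can arise here has a ≤ 5 and b ≤ 4; it is enough to label the cells with 0 ≤ a ≤ 5 and 0 ≤ b ≤ 4.
Every move lowers a or b (never raises either), so fill the grid row by row in increasing a, and left to right within a row: each cell's successors are then already labelled.
      b=0  b=1  b=2  b=3  b=4
a=0:    L    W    W    L    W
a=1:    L    W    W    L    W
a=2:    L    W    W    L    W
a=3:    L    W    W    L    W
a=4:    L    W    W    L    W
a=5:    W    L    W    W    L
Cells with no legal move (terminal, hence L): (0,0), (1,0), (2,0), (3,0), (4,0).
The remaining L cells, each justified by listing all of its moves:
(0,3): only reaches (0,2)(W), (0,1)(W), all W → L
(1,3): only reaches (1,2)(W), (1,1)(W), all W → L
(2,3): only reaches (2,2)(W), (2,1)(W), all W → L
(3,3): only reaches (3,2)(W), (3,1)(W), all W → L
(4,3): only reaches (4,2)(W), (4,1)(W), all W → L
(5,1): only reaches (0,1)(W), (5,0)(W), all W → L
(5,4): only reaches (0,4)(W), (5,3)(W), (5,2)(W), (5,0)(W), all W → L
Every other cell has at least one move into one of the L cells above, so it is W.
(5,1): one of the L cells justified above, so L
(1,4): the move to (1,3) reaches an L cell, so W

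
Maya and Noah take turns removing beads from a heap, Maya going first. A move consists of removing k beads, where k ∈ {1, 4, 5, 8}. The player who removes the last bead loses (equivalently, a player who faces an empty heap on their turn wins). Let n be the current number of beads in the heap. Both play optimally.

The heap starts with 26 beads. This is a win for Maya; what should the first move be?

Label each position W (a win for the player to move) or L (a loss). A position with no legal move is W; any other position is W exactly when some move reaches an L, and L when every move reaches a W.
n=0: no move; the opponent has just taken the last bead and therefore loses → W
n=1: the only move is to 0(W), a W ⇒ L
n=2: can move to 1, which is L ⇒ W
n=3: the only move is to 2(W), a W ⇒ L
n=4: can move to 3, which is L ⇒ W
n=5: can move to 1, which is L ⇒ W
n=6: can move to 1, which is L ⇒ W
n=7: can move to 3, which is L ⇒ W
n=8: can move to 3, which is L ⇒ W
n=9: can move to 1, which is L ⇒ W
n=10: moves to 9(W), 6(W), 5(W), 2(W); every one is W ⇒ L
n=11: can move to 10, which is L ⇒ W
n=12: moves to 11(W), 8(W), 7(W), 4(W); every one is W ⇒ L
n=13: can move to 12, which is L ⇒ W
n=14: can move to 10, which is L ⇒ W
n=15: can move to 10, which is L ⇒ W
n=16: can move to 12, which is L ⇒ W
n=17: can move to 12, which is L ⇒ W
n=18: can move to 10, which is L ⇒ W
n=19: moves to 18(W), 15(W), 14(W), 11(W); every one is W ⇒ L
n=20: can move to 19, which is L ⇒ W
n=21: moves to 20(W), 17(W), 16(W), 13(W); every one is W ⇒ L
n=22: can move to 21, which is L ⇒ W
n=23: can move to 19, which is L ⇒ W
n=24: can move to 19, which is L ⇒ W
n=25: can move to 21, which is L ⇒ W
n=26: can move to 21, which is L ⇒ W
From 26, the L positions reachable in one move are: 21.

Remove 5, leaving 21.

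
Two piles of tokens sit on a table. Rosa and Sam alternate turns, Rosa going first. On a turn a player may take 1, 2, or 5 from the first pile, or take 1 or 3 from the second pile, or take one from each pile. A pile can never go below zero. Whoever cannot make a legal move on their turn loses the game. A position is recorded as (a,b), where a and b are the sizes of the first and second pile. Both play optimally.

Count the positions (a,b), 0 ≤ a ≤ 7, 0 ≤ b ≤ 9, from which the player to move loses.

Build the W/L table. Terminal = L. A non-terminal position is W if it has a move to some L; otherwise it is L.
Every move lowers a or b (never raises either), so fill the grid row by row in increasing a, and left to right within a row: each cell's successors are then already labelled.
      b=0  b=1  b=2  b=3  b=4  b=5  b=6  b=7  b=8  b=9
a=0:    L    W    L    W    L    W    L    W    L    W
a=1:    W    W    W    W    W    W    W    W    W    W
a=2:    W    L    W    L    W    L    W    L    W    L
a=3:    L    W    W    W    W    W    W    W    W    W
a=4:    W    W    L    W    L    W    L    W    L    W
a=5:    W    L    W    W    W    W    W    W    W    W
a=6:    L    W    W    W    W    L    W    L    W    L
a=7:    W    W    L    W    L    W    W    W    W    W
Cells with no legal move (terminal, hence L): (0,0).
The remaining L cells, each justified by listing all of its moves:
(0,2): the only move is to (0,1)(W), a W ⇒ L
(0,4): moves to (0,3)(W), (0,1)(W); every one is W ⇒ L
(0,6): moves to (0,5)(W), (0,3)(W); every one is W ⇒ L
(0,8): moves to (0,7)(W), (0,5)(W); every one is W ⇒ L
(2,1): moves to (1,1)(W), (0,1)(W), (2,0)(W), (1,0)(W); every one is W ⇒ L
(2,3): moves to (1,3)(W), (0,3)(W), (2,2)(W), (2,0)(W), (1,2)(W); every one is W ⇒ L
(2,5): moves to (1,5)(W), (0,5)(W), (2,4)(W), (2,2)(W), (1,4)(W); every one is W ⇒ L
(2,7): moves to (1,7)(W), (0,7)(W), (2,6)(W), (2,4)(W), (1,6)(W); every one is W ⇒ L
(2,9): moves to (1,9)(W), (0,9)(W), (2,8)(W), (2,6)(W), (1,8)(W); every one is W ⇒ L
(3,0): moves to (2,0)(W), (1,0)(W); every one is W ⇒ L
(4,2): moves to (3,2)(W), (2,2)(W), (4,1)(W), (3,1)(W); every one is W ⇒ L
(4,4): moves to (3,4)(W), (2,4)(W), (4,3)(W), (4,1)(W), (3,3)(W); every one is W ⇒ L
(4,6): moves to (3,6)(W), (2,6)(W), (4,5)(W), (4,3)(W), (3,5)(W); every one is W ⇒ L
(4,8): moves to (3,8)(W), (2,8)(W), (4,7)(W), (4,5)(W), (3,7)(W); every one is W ⇒ L
(5,1): moves to (4,1)(W), (3,1)(W), (0,1)(W), (5,0)(W), (4,0)(W); every one is W ⇒ L
(6,0): moves to (5,0)(W), (4,0)(W), (1,0)(W); every one is W ⇒ L
(6,5): moves to (5,5)(W), (4,5)(W), (1,5)(W), (6,4)(W), (6,2)(W), (5,4)(W); every one is W ⇒ L
(6,7): moves to (5,7)(W), (4,7)(W), (1,7)(W), (6,6)(W), (6,4)(W), (5,6)(W); every one is W ⇒ L
(6,9): moves to (5,9)(W), (4,9)(W), (1,9)(W), (6,8)(W), (6,6)(W), (5,8)(W); every one is W ⇒ L
(7,2): moves to (6,2)(W), (5,2)(W), (2,2)(W), (7,1)(W), (6,1)(W); every one is W ⇒ L
(7,4): moves to (6,4)(W), (5,4)(W), (2,4)(W), (7,3)(W), (7,1)(W), (6,3)(W); every one is W ⇒ L
Every other cell has at least one move into one of the L cells above, so it is W.
L cells per row: a=0: 5, a=1: 0, a=2: 5, a=3: 1, a=4: 4, a=5: 1, a=6: 4, a=7: 2; total 22.

22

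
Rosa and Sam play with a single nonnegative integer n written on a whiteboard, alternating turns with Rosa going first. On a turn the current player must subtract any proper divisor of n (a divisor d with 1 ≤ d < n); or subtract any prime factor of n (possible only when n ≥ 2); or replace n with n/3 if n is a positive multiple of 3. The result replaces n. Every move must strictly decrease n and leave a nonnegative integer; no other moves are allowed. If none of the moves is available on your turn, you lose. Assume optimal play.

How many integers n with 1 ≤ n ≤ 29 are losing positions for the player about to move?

Label each position W (a win for the player to move) or L (a loss). A position with no legal move is L; any other position is W exactly when some move reaches an L, and L when every move reaches a W.
n=0: no move → L
n=1: no move → L
n=2: W (go to 0, an L position)
n=3: W (go to 0, an L position)
n=4: L (options 2(W), 3(W) are all W)
n=5: W (go to 0, an L position)
n=6: W (go to 4, an L position)
n=7: W (go to 0, an L position)
n=8: W (go to 4, an L position)
n=9: L (options 3(W), 6(W), 8(W) are all W)
n=10: W (go to 9, an L position)
n=11: W (go to 0, an L position)
n=12: W (go to 4, an L position)
n=13: W (go to 0, an L position)
n=14: L (options 7(W), 12(W), 13(W) are all W)
n=15: W (go to 14, an L position)
n=16: W (go to 14, an L position)
n=17: W (go to 0, an L position)
n=18: W (go to 9, an L position)
n=19: W (go to 0, an L position)
n=20: L (options 10(W), 15(W), 16(W), 18(W), 19(W) are all W)
n=21: W (go to 14, an L position)
n=22: W (go to 20, an L position)
n=23: W (go to 0, an L position)
n=24: W (go to 20, an L position)
n=25: W (go to 20, an L position)
n=26: L (options 13(W), 24(W), 25(W) are all W)
n=27: W (go to 9, an L position)
n=28: W (go to 14, an L position)
n=29: W (go to 0, an L position)
L entries with 1 ≤ n ≤ 29 (n=0 is outside the asked range and is not counted): n = 1, 4, 9, 14, 20, 26; that makes 6.

6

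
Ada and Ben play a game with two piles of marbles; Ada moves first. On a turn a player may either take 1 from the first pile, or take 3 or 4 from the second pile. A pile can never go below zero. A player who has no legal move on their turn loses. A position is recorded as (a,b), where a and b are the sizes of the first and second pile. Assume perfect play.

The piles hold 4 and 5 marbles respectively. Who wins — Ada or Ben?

Ada wins.

Use the standard recursion: the mover loses at a terminal position; elsewhere, the mover wins exactly when some move hands the opponent an L position.
No move ever increases a pile, so every position that can arise here has a ≤ 4 and b ≤ 5; it is enough to label the cells with 0 ≤ a ≤ 4 and 0 ≤ b ≤ 5.
Every move lowers a or b (never raises either), so fill the grid row by row in increasing a, and left to right within a row: each cell's successors are then already labelled.
      b=0  b=1  b=2  b=3  b=4  b=5
a=0:    L    L    L    W    W    W
a=1:    W    W    W    L    L    L
a=2:    L    L    L    W    W    W
a=3:    W    W    W    L    L    L
a=4:    L    L    L    W    W    W
Cells with no legal move (terminal, hence L): (0,0), (0,1), (0,2).
The remaining L cells, each justified by listing all of its moves:
(1,3): →(0,3)(W), (1,0)(W) — all W, so L
(1,4): →(0,4)(W), (1,1)(W), (1,0)(W) — all W, so L
(1,5): →(0,5)(W), (1,2)(W), (1,1)(W) — all W, so L
(2,0): →(1,0)(W) only, which is W, so L
(2,1): →(1,1)(W) only, which is W, so L
(2,2): →(1,2)(W) only, which is W, so L
(3,3): →(2,3)(W), (3,0)(W) — all W, so L
(3,4): →(2,4)(W), (3,1)(W), (3,0)(W) — all W, so L
(3,5): →(2,5)(W), (3,2)(W), (3,1)(W) — all W, so L
(4,0): →(3,0)(W) only, which is W, so L
(4,1): →(3,1)(W) only, which is W, so L
(4,2): →(3,2)(W) only, which is W, so L
Every other cell has at least one move into one of the L cells above, so it is W.
The starting position (4,5) is W: Ada should move to (3,5), handing over an L position.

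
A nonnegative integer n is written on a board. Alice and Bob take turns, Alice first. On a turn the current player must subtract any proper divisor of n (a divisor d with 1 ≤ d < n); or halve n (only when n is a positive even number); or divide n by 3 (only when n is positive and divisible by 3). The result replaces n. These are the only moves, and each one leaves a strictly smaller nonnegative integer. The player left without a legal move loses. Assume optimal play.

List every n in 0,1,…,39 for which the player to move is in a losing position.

Compute win/loss labels from the base case upward. A position with no move is L. Any other position is W if it can reach an L in one move, else L.
n=0: no move → L
n=1: no move → L
n=2: →1(L), so W
n=3: →1(L), so W
n=4: →2(W), 3(W) — all W, so L
n=5: →4(L), so W
n=6: →4(L), so W
n=7: →6(W) only, which is W, so L
n=8: →4(L), so W
n=9: →3(W), 6(W), 8(W) — all W, so L
n=10: →9(L), so W
n=11: →10(W) only, which is W, so L
n=12: →4(L), so W
n=13: →12(W) only, which is W, so L
n=14: →7(L), so W
n=15: →5(W), 10(W), 12(W), 14(W) — all W, so L
n=16: →15(L), so W
n=17: →16(W) only, which is W, so L
n=18: →9(L), so W
n=19: →18(W) only, which is W, so L
n=20: →15(L), so W
n=21: →7(L), so W
n=22: →11(L), so W
n=23: →22(W) only, which is W, so L
n=24: →23(L), so W
n=25: →20(W), 24(W) — all W, so L
n=26: →13(L), so W
n=27: →9(L), so W
n=28: →14(W), 21(W), 24(W), 26(W), 27(W) — all W, so L
n=29: →28(L), so W
n=30: →15(L), so W
n=31: →30(W) only, which is W, so L
n=32: →28(L), so W
n=33: →11(L), so W
n=34: →17(L), so W
n=35: →28(L), so W
n=36: →12(W), 18(W), 24(W), 27(W), 30(W), 32(W), 33(W), 34(W), 35(W) — all W, so L
n=37: →36(L), so W
n=38: →19(L), so W
n=39: →13(L), so W
Reading off the rows marked L gives the requested list; there are 15 such values of n.

0, 1, 4, 7, 9, 11, 13, 15, 17, 19, 23, 25, 28, 31, 36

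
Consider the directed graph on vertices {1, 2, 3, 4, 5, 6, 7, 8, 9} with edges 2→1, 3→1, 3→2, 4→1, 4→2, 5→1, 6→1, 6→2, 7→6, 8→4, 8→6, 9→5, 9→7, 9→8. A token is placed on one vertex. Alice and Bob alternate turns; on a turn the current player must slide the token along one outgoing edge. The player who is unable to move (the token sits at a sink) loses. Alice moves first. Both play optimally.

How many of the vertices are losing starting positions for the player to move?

Build the W/L table. Terminal = L. A non-terminal position is W if it has a move to some L; otherwise it is L.
Every edge goes from a vertex to one that appears earlier in the order 1, 2, 4, 5, 3, 6, 8, 7, 9, so processing vertices in that order labels each vertex after all of its successors.
1: no outgoing edge → L
2: can move to 1, which is L ⇒ W
4: can move to 1, which is L ⇒ W
5: can move to 1, which is L ⇒ W
3: can move to 1, which is L ⇒ W
6: can move to 1, which is L ⇒ W
8: moves to 6(W), 4(W); every one is W ⇒ L
7: the only move is to 6(W), a W ⇒ L
9: can move to 7, which is L ⇒ W
The L vertices are 1, 7, 8; that is 3 in all.

3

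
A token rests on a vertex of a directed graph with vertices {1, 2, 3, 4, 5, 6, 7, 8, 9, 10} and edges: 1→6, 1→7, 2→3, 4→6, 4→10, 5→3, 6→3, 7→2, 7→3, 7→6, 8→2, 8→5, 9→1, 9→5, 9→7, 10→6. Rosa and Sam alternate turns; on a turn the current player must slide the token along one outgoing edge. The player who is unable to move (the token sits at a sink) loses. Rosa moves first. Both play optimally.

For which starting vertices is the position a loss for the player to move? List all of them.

1, 3, 8, 10

Use the standard recursion: the mover loses at a terminal position; elsewhere, the mover wins exactly when some move hands the opponent an L position.
Every edge goes from a vertex to one that appears earlier in the order 3, 6, 2, 10, 7, 1, 5, 4, 8, 9, so processing vertices in that order labels each vertex after all of its successors.
3: no outgoing edge → L
6: →3(L), so W
2: →3(L), so W
10: →6(W) only, which is W, so L
7: →3(L), so W
1: →7(W), 6(W) — all W, so L
5: →3(L), so W
4: →10(L), so W
8: →5(W), 2(W) — all W, so L
9: →1(L), so W
The losing starting vertices are exactly the entries labelled L in this table (4 of them).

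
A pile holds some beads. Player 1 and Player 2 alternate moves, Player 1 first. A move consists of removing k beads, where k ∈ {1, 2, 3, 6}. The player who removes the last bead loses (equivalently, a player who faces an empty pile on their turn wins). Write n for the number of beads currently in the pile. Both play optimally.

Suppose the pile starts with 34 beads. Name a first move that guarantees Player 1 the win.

Remove 1, leaving 33.

Classify positions by backward induction: terminal positions (no move available) are W. From any other position, the mover wins iff some move reaches an L.
n=0: no move; the opponent has just taken the last bead and therefore loses → W
n=1: only reaches 0(W), which is W → L
n=2: reaches L-position 1 → W
n=3: reaches L-position 1 → W
n=4: reaches L-position 1 → W
n=5: only reaches 4(W), 3(W), 2(W), all W → L
n=6: reaches L-position 5 → W
n=7: reaches L-position 5 → W
n=8: reaches L-position 5 → W
n=9: only reaches 8(W), 7(W), 6(W), 3(W), all W → L
n=10: reaches L-position 9 → W
n=11: reaches L-position 9 → W
n=12: reaches L-position 9 → W
n=13: only reaches 12(W), 11(W), 10(W), 7(W), all W → L
n=14: reaches L-position 13 → W
n=15: reaches L-position 13 → W
n=16: reaches L-position 13 → W
n=17: only reaches 16(W), 15(W), 14(W), 11(W), all W → L
n=18: reaches L-position 17 → W
n=19: reaches L-position 17 → W
n=20: reaches L-position 17 → W
n=21: only reaches 20(W), 19(W), 18(W), 15(W), all W → L
n=22: reaches L-position 21 → W
n=23: reaches L-position 21 → W
n=24: reaches L-position 21 → W
n=25: only reaches 24(W), 23(W), 22(W), 19(W), all W → L
n=26: reaches L-position 25 → W
n=27: reaches L-position 25 → W
n=28: reaches L-position 25 → W
n=29: only reaches 28(W), 27(W), 26(W), 23(W), all W → L
n=30: reaches L-position 29 → W
n=31: reaches L-position 29 → W
n=32: reaches L-position 29 → W
n=33: only reaches 32(W), 31(W), 30(W), 27(W), all W → L
n=34: reaches L-position 33 → W
From 34, the L positions reachable in one move are: 33.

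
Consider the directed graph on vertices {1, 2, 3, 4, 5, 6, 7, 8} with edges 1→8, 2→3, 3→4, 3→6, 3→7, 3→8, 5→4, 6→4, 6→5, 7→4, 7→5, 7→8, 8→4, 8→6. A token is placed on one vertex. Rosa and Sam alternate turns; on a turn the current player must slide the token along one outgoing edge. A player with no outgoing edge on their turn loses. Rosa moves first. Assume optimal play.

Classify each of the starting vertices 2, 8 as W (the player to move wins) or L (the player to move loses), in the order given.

2: L, 8: W

Compute win/loss labels from the base case upward. A position with no move is L. Any other position is W if it can reach an L in one move, else L.
Every edge goes from a vertex to one that appears earlier in the order 4, 5, 6, 8, 7, 3, 1, 2, so processing vertices in that order labels each vertex after all of its successors.
4: no outgoing edge → L
5: W (go to 4, an L position)
6: W (go to 4, an L position)
8: W (go to 4, an L position)
7: W (go to 4, an L position)
3: W (go to 4, an L position)
1: L (sole option 8(W) is W)
2: L (sole option 3(W) is W)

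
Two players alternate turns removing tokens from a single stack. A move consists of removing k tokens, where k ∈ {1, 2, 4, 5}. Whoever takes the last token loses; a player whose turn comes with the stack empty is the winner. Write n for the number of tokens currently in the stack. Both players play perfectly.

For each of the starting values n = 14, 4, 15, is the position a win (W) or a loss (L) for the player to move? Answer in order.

Build the W/L table. Terminal = W. A non-terminal position is W if it has a move to some L; otherwise it is L.
n=0: no move; the opponent has just taken the last token and therefore loses → W
n=1: L (sole option 0(W) is W)
n=2: W (go to 1, an L position)
n=3: W (go to 1, an L position)
n=4: L (options 3(W), 2(W), 0(W) are all W)
n=5: W (go to 4, an L position)
n=6: W (go to 4, an L position)
n=7: L (options 6(W), 5(W), 3(W), 2(W) are all W)
n=8: W (go to 7, an L position)
n=9: W (go to 7, an L position)
n=10: L (options 9(W), 8(W), 6(W), 5(W) are all W)
n=11: W (go to 10, an L position)
n=12: W (go to 10, an L position)
n=13: L (options 12(W), 11(W), 9(W), 8(W) are all W)
n=14: W (go to 13, an L position)
n=15: W (go to 13, an L position)

14: W, 4: L, 15: W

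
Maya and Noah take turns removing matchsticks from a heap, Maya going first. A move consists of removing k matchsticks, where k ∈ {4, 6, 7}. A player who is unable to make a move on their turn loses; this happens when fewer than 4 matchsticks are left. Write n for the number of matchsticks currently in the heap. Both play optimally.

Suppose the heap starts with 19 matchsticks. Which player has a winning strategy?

Maya wins.

Label each position W (a win for the player to move) or L (a loss). A position with no legal move is L; any other position is W exactly when some move reaches an L, and L when every move reaches a W.
n=0: no move → L
n=1: no move → L
n=2: no move → L
n=3: no move → L
n=4: reaches L-position 0 → W
n=5: reaches L-position 1 → W
n=6: reaches L-position 2 → W
n=7: reaches L-position 3 → W
n=8: reaches L-position 2 → W
n=9: reaches L-position 3 → W
n=10: reaches L-position 3 → W
n=11: only reaches 7(W), 5(W), 4(W), all W → L
n=12: only reaches 8(W), 6(W), 5(W), all W → L
n=13: only reaches 9(W), 7(W), 6(W), all W → L
n=14: only reaches 10(W), 8(W), 7(W), all W → L
n=15: reaches L-position 11 → W
n=16: reaches L-position 12 → W
n=17: reaches L-position 13 → W
n=18: reaches L-position 14 → W
n=19: reaches L-position 13 → W
From 19 Maya can remove 6, leaving 13, reaching an L position.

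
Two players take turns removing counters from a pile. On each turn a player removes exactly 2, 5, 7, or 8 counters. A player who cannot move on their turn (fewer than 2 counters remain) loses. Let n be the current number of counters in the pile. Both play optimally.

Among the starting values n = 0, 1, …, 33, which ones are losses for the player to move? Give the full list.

Work bottom-up. With no move the player to move loses. Otherwise the position is W if at least one move leads to an L position for the opponent, and L if every move leads to a W.
n=0: no move → L
n=1: no move → L
n=2: →0(L), so W
n=3: →1(L), so W
n=4: →2(W) only, which is W, so L
n=5: →0(L), so W
n=6: →4(L), so W
n=7: →0(L), so W
n=8: →1(L), so W
n=9: →4(L), so W
n=10: →8(W), 5(W), 3(W), 2(W) — all W, so L
n=11: →4(L), so W
n=12: →10(L), so W
n=13: →11(W), 8(W), 6(W), 5(W) — all W, so L
n=14: →12(W), 9(W), 7(W), 6(W) — all W, so L
n=15: →13(L), so W
n=16: →14(L), so W
n=17: →10(L), so W
n=18: →13(L), so W
n=19: →14(L), so W
n=20: →13(L), so W
n=21: →14(L), so W
n=22: →14(L), so W
n=23: →21(W), 18(W), 16(W), 15(W) — all W, so L
n=24: →22(W), 19(W), 17(W), 16(W) — all W, so L
n=25: →23(L), so W
n=26: →24(L), so W
n=27: →25(W), 22(W), 20(W), 19(W) — all W, so L
n=28: →23(L), so W
n=29: →27(L), so W
n=30: →23(L), so W
n=31: →24(L), so W
n=32: →27(L), so W
n=33: →31(W), 28(W), 26(W), 25(W) — all W, so L
Reading off the rows marked L gives the requested list; there are 10 such values of n.

0, 1, 4, 10, 13, 14, 23, 24, 27, 33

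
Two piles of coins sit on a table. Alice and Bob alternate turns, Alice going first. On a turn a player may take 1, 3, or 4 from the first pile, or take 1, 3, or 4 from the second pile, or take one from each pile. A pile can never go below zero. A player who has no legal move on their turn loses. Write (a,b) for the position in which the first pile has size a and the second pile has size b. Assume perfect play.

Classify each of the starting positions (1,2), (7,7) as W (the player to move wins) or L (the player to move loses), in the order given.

Work bottom-up. With no move the player to move loses. Otherwise the position is W if at least one move leads to an L position for the opponent, and L if every move leads to a W.
No move ever increases a pile, so every position that can arise here has a ≤ 7 and b ≤ 7; it is enough to label the cells with 0 ≤ a ≤ 7 and 0 ≤ b ≤ 7.
Every move lowers a or b (never raises either), so fill the grid row by row in increasing a, and left to right within a row: each cell's successors are then already labelled.
      b=0  b=1  b=2  b=3  b=4  b=5  b=6  b=7
a=0:    L    W    L    W    W    W    W    L
a=1:    W    W    W    W    L    W    L    W
a=2:    L    W    L    W    W    W    W    W
a=3:    W    W    W    W    L    W    L    W
a=4:    W    L    W    L    W    W    W    W
a=5:    W    W    W    W    W    L    W    L
a=6:    W    L    W    L    W    W    W    W
a=7:    L    W    W    W    W    L    W    L
Cells with no legal move (terminal, hence L): (0,0).
The remaining L cells, each justified by listing all of its moves:
(0,2): →(0,1)(W) only, which is W, so L
(0,7): →(0,6)(W), (0,4)(W), (0,3)(W) — all W, so L
(1,4): →(0,4)(W), (1,3)(W), (1,1)(W), (1,0)(W), (0,3)(W) — all W, so L
(1,6): →(0,6)(W), (1,5)(W), (1,3)(W), (1,2)(W), (0,5)(W) — all W, so L
(2,0): →(1,0)(W) only, which is W, so L
(2,2): →(1,2)(W), (2,1)(W), (1,1)(W) — all W, so L
(3,4): →(2,4)(W), (0,4)(W), (3,3)(W), (3,1)(W), (3,0)(W), (2,3)(W) — all W, so L
(3,6): →(2,6)(W), (0,6)(W), (3,5)(W), (3,3)(W), (3,2)(W), (2,5)(W) — all W, so L
(4,1): →(3,1)(W), (1,1)(W), (0,1)(W), (4,0)(W), (3,0)(W) — all W, so L
(4,3): →(3,3)(W), (1,3)(W), (0,3)(W), (4,2)(W), (4,0)(W), (3,2)(W) — all W, so L
(5,5): →(4,5)(W), (2,5)(W), (1,5)(W), (5,4)(W), (5,2)(W), (5,1)(W), (4,4)(W) — all W, so L
(5,7): →(4,7)(W), (2,7)(W), (1,7)(W), (5,6)(W), (5,4)(W), (5,3)(W), (4,6)(W) — all W, so L
(6,1): →(5,1)(W), (3,1)(W), (2,1)(W), (6,0)(W), (5,0)(W) — all W, so L
(6,3): →(5,3)(W), (3,3)(W), (2,3)(W), (6,2)(W), (6,0)(W), (5,2)(W) — all W, so L
(7,0): →(6,0)(W), (4,0)(W), (3,0)(W) — all W, so L
(7,5): →(6,5)(W), (4,5)(W), (3,5)(W), (7,4)(W), (7,2)(W), (7,1)(W), (6,4)(W) — all W, so L
(7,7): →(6,7)(W), (4,7)(W), (3,7)(W), (7,6)(W), (7,4)(W), (7,3)(W), (6,6)(W) — all W, so L
Every other cell has at least one move into one of the L cells above, so it is W.
(1,2): the move to (0,2) reaches an L cell, so W
(7,7): one of the L cells justified above, so L

(1,2): W, (7,7): L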